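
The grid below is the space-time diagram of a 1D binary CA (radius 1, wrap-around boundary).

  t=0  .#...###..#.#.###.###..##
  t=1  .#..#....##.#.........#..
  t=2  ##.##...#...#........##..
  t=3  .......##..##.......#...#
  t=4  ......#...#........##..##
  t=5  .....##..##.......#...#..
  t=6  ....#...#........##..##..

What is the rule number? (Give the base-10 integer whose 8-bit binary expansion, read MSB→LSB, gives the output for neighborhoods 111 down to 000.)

6

  ### -> .   bit 7 = 0  t=0,i=6
  ##. -> .   bit 6 = 0  t=0,i=7
  #.# -> .   bit 5 = 0  t=0,i=0
  #.. -> .   bit 4 = 0  t=0,i=2
  .## -> .   bit 3 = 0  t=0,i=5
  .#. -> #   bit 2 = 1  t=0,i=1
  ..# -> #   bit 1 = 1  t=0,i=4
  ... -> .   bit 0 = 0  t=0,i=3
  bits 00000110 = 6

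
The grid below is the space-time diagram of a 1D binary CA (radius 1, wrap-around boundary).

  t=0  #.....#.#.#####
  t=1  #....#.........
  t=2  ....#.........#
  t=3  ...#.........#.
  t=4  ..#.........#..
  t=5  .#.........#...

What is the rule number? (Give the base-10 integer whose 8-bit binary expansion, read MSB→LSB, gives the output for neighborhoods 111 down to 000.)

66

  ### -> .   bit 7 = 0  t=0,i=11
  ##. -> #   bit 6 = 1  t=0,i=0
  #.# -> .   bit 5 = 0  t=0,i=7
  #.. -> .   bit 4 = 0  t=0,i=1
  .## -> .   bit 3 = 0  t=0,i=10
  .#. -> .   bit 2 = 0  t=0,i=6
  ..# -> #   bit 1 = 1  t=0,i=5
  ... -> .   bit 0 = 0  t=0,i=2
  bits 01000010 = 66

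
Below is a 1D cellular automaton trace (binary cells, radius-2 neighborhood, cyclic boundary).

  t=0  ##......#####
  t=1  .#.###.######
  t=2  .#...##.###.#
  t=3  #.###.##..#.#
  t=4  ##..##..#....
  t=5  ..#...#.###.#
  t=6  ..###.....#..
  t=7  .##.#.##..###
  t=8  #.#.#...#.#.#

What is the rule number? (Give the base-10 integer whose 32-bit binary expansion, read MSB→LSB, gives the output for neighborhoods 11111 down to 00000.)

  [31] ##### => #  t=0,i=10
  [30] ####. => .  t=0,i=0
  [29] ###.# => #  t=1,i=5
  [28] ###.. => #  t=0,i=1
  [27] ##.## => #  t=1,i=6
  [26] ##.#. => .  t=1,i=0
  [25] ##..# => #  t=3,i=8
  [24] ##... => .  t=0,i=2
  [23] #.### => .  t=1,i=3
  [22] #.##. => .  t=3,i=6
  [21] #.#.# => #  t=1,i=1
  [20] #.#.. => .  t=2,i=1
  [19] #..## => .  t=4,i=3
  [18] #..#. => .  t=3,i=9
  [17] #...# => #  t=2,i=3
  [16] #.... => #  t=0,i=3
  [15] .#### => #  t=0,i=9
  [14] .###. => .  t=1,i=4
  [13] .##.# => #  t=2,i=6
  [12] .##.. => .  t=3,i=7
  [11] .#.## => .  t=1,i=2
  [10] .#.#. => #  t=2,i=0
  [9] .#..# => .  t=5,i=0
  [8] .#... => #  t=2,i=2
  [7] ..### => #  t=0,i=8
  [6] ..##. => .  t=2,i=5
  [5] ..#.# => .  t=3,i=10
  [4] ..#.. => #  t=4,i=8
  [3] ...## => #  t=0,i=7
  [2] ...#. => .  t=5,i=5
  [1] ....# => .  t=0,i=6
  [0] ..... => #  t=0,i=4
  bits 10111010001000111010010110011001 = 3122898329

3122898329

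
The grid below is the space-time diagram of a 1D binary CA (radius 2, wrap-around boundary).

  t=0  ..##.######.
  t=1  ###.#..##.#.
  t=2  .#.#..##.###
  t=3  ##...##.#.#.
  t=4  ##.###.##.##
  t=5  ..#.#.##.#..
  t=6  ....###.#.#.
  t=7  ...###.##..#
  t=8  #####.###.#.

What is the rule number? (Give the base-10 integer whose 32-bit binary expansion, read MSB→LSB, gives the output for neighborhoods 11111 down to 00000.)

2624477640

  nb #####: next=#  (t=0,i=7, bit31=1)
  nb ####.: next=.  (t=0,i=9, bit30=0)
  nb ###.#: next=.  (t=1,i=2, bit29=0)
  nb ###..: next=#  (t=0,i=10, bit28=1)
  nb ##.##: next=#  (t=0,i=4, bit27=1)
  nb ##.#.: next=#  (t=1,i=3, bit26=1)
  nb ##..#: next=.  (t=7,i=9, bit25=0)
  nb ##...: next=.  (t=0,i=11, bit24=0)
  nb #.###: next=.  (t=0,i=5, bit23=0)
  nb #.##.: next=#  (t=3,i=0, bit22=1)
  nb #.#.#: next=#  (t=1,i=10, bit21=1)
  nb #.#..: next=.  (t=1,i=4, bit20=0)
  nb #..##: next=#  (t=1,i=6, bit19=1)
  nb #..#.: next=#  (t=7,i=10, bit18=1)
  nb #...#: next=#  (t=0,i=0, bit17=1)
  nb #....: next=.  (t=5,i=11, bit16=0)
  nb .####: next=.  (t=0,i=6, bit15=0)
  nb .###.: next=#  (t=1,i=1, bit14=1)
  nb .##.#: next=.  (t=0,i=3, bit13=0)
  nb .##..: next=#  (t=3,i=1, bit12=1)
  nb .#.##: next=#  (t=1,i=11, bit11=1)
  nb .#.#.: next=.  (t=2,i=2, bit10=0)
  nb .#..#: next=.  (t=1,i=5, bit9=0)
  nb .#...: next=#  (t=5,i=10, bit8=1)
  nb ..###: next=#  (t=6,i=4, bit7=1)
  nb ..##.: next=#  (t=0,i=2, bit6=1)
  nb ..#.#: next=.  (t=5,i=2, bit5=0)
  nb ..#..: next=.  (t=7,i=11, bit4=0)
  nb ...##: next=#  (t=0,i=1, bit3=1)
  nb ...#.: next=.  (t=5,i=1, bit2=0)
  nb ....#: next=.  (t=5,i=0, bit1=0)
  nb .....: next=.  (t=6,i=1, bit0=0)
  bits 10011100011011100101100111001000 = 2624477640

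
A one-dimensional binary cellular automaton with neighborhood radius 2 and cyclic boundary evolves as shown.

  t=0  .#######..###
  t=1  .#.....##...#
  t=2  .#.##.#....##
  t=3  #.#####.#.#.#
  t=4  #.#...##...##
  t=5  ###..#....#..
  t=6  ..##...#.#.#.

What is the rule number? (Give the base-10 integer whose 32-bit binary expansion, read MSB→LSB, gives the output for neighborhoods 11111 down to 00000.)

  [31] ##### => .  t=0,i=3
  [30] ####. => .  t=0,i=6
  [29] ###.# => #  t=0,i=12
  [28] ###.. => #  t=0,i=7
  [27] ##.## => .  t=0,i=0
  [26] ##.#. => #  t=2,i=0
  [25] ##..# => #  t=0,i=8
  [24] ##... => .  t=1,i=9
  [23] #.### => #  t=0,i=1
  [22] #.##. => #  t=2,i=3
  [21] #.#.# => .  t=2,i=1
  [20] #.#.. => #  t=1,i=1
  [19] #..## => .  t=0,i=9
  [18] #..#. => .  t=5,i=4
  [17] #...# => .  t=1,i=10
  [16] #.... => #  t=1,i=3
  [15] .#### => .  t=0,i=2
  [14] .###. => .  t=0,i=11
  [13] .##.# => #  t=2,i=4
  [12] .##.. => .  t=1,i=8
  [11] .#.## => #  t=2,i=2
  [10] .#.#. => .  t=1,i=0
  [9] .#..# => #  t=5,i=11
  [8] .#... => .  t=1,i=2
  [7] ..### => .  t=0,i=10
  [6] ..##. => .  t=1,i=7
  [5] ..#.# => #  t=1,i=12
  [4] ..#.. => .  t=5,i=5
  [3] ...## => #  t=1,i=6
  [2] ...#. => #  t=1,i=11
  [1] ....# => .  t=1,i=5
  [0] ..... => #  t=1,i=4
  bits 00110110110100010010101000101101 = 919677485

919677485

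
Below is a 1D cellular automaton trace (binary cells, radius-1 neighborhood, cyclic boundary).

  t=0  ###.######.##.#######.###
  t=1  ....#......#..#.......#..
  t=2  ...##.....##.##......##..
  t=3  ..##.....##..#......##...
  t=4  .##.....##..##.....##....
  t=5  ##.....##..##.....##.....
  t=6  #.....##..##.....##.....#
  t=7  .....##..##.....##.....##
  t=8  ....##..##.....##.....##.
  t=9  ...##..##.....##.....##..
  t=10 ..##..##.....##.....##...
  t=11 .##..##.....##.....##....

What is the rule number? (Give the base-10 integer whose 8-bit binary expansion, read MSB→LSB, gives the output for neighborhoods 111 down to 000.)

14

  [7] ### => .  t=0,i=0
  [6] ##. => .  t=0,i=2
  [5] #.# => .  t=0,i=3
  [4] #.. => .  t=1,i=5
  [3] .## => #  t=0,i=4
  [2] .#. => #  t=1,i=4
  [1] ..# => #  t=1,i=3
  [0] ... => .  t=1,i=0
  bits 00001110 = 14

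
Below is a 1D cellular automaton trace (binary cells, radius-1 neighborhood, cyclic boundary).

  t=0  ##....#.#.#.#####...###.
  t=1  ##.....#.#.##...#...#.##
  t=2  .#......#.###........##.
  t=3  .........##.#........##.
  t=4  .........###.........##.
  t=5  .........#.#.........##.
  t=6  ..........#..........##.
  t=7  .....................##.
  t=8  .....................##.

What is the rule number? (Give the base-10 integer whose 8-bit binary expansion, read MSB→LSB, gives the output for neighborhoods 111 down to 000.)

104

  [7] ### => .  t=0,i=13
  [6] ##. => #  t=0,i=1
  [5] #.# => #  t=0,i=7
  [4] #.. => .  t=0,i=2
  [3] .## => #  t=0,i=0
  [2] .#. => .  t=0,i=6
  [1] ..# => .  t=0,i=5
  [0] ... => .  t=0,i=3
  bits 01101000 = 104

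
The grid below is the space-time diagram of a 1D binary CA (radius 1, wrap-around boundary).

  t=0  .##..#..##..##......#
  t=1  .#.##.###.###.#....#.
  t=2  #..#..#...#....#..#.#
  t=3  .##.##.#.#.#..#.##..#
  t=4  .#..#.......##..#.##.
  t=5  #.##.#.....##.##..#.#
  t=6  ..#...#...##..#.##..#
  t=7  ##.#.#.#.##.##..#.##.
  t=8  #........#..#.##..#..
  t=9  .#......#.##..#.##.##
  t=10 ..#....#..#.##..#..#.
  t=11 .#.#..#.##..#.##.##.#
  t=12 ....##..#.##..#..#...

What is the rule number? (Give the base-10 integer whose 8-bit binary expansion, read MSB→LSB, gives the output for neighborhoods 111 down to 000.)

26

  [7] ### => .  t=1,i=7
  [6] ##. => .  t=0,i=2
  [5] #.# => .  t=0,i=0
  [4] #.. => #  t=0,i=3
  [3] .## => #  t=0,i=1
  [2] .#. => .  t=0,i=5
  [1] ..# => #  t=0,i=4
  [0] ... => .  t=0,i=15
  bits 00011010 = 26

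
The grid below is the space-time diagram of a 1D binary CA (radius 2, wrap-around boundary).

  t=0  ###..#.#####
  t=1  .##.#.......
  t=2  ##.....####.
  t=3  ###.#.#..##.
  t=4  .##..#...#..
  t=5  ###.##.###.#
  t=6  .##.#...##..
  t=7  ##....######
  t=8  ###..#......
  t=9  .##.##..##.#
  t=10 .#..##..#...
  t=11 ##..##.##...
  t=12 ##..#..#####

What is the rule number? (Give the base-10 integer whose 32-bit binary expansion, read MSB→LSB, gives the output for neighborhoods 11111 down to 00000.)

1900434525

  [31] ##### => .  t=0,i=0
  [30] ####. => #  t=0,i=1
  [29] ###.# => #  t=2,i=10
  [28] ###.. => #  t=0,i=2
  [27] ##.## => .  t=2,i=11
  [26] ##.#. => .  t=1,i=3
  [25] ##..# => .  t=0,i=3
  [24] ##... => #  t=2,i=2
  [23] #.### => .  t=0,i=7
  [22] #.##. => #  t=2,i=0
  [21] #.#.# => .  t=3,i=4
  [20] #.#.. => .  t=1,i=4
  [19] #..## => .  t=3,i=8
  [18] #..#. => #  t=0,i=4
  [17] #...# => #  t=4,i=7
  [16] #.... => .  t=1,i=6
  [15] .#### => .  t=0,i=8
  [14] .###. => #  t=3,i=1
  [13] .##.# => .  t=1,i=2
  [12] .##.. => #  t=2,i=1
  [11] .#.## => .  t=0,i=6
  [10] .#.#. => #  t=3,i=5
  [9] .#..# => .  t=3,i=7
  [8] .#... => .  t=1,i=5
  [7] ..### => .  t=2,i=7
  [6] ..##. => #  t=1,i=1
  [5] ..#.# => .  t=0,i=5
  [4] ..#.. => #  t=4,i=5
  [3] ...## => #  t=1,i=0
  [2] ...#. => #  t=4,i=8
  [1] ....# => .  t=1,i=11
  [0] ..... => #  t=1,i=7
  bits 01110001010001100101010001011101 = 1900434525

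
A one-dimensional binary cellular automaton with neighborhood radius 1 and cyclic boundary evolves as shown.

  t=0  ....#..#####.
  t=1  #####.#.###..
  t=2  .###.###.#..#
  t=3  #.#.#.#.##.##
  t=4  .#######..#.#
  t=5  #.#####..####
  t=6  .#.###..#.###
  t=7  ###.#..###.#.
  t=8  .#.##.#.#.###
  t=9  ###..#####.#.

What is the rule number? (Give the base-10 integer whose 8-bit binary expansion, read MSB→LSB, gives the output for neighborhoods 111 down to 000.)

  [7] ### => #  t=0,i=8
  [6] ##. => .  t=0,i=11
  [5] #.# => #  t=1,i=5
  [4] #.. => .  t=0,i=5
  [3] .## => .  t=0,i=7
  [2] .#. => #  t=0,i=4
  [1] ..# => #  t=0,i=3
  [0] ... => #  t=0,i=0
  bits 10100111 = 167

167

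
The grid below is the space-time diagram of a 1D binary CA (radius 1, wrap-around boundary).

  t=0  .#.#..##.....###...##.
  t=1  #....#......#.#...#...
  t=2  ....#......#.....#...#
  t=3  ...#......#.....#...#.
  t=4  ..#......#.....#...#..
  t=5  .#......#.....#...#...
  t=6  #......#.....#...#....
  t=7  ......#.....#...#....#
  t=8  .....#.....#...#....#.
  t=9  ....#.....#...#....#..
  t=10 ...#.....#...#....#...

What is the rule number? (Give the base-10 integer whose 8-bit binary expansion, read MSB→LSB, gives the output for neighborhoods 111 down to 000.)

  ### -> #   bit 7 = 1  t=0,i=14
  ##. -> .   bit 6 = 0  t=0,i=7
  #.# -> .   bit 5 = 0  t=0,i=2
  #.. -> .   bit 4 = 0  t=0,i=4
  .## -> .   bit 3 = 0  t=0,i=6
  .#. -> .   bit 2 = 0  t=0,i=1
  ..# -> #   bit 1 = 1  t=0,i=0
  ... -> .   bit 0 = 0  t=0,i=9
  bits 10000010 = 130

130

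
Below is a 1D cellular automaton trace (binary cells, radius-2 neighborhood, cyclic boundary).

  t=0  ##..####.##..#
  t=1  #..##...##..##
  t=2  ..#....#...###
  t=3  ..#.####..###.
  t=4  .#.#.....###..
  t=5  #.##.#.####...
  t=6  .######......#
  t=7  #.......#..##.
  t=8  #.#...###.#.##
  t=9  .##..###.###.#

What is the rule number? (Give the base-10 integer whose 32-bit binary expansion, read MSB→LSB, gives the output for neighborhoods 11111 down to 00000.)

209284254

  nb #####: next=.  (t=6,i=3, bit31=0)
  nb ####.: next=.  (t=0,i=6, bit30=0)
  nb ###.#: next=.  (t=0,i=7, bit29=0)
  nb ###..: next=.  (t=0,i=1, bit28=0)
  nb ##.##: next=#  (t=0,i=8, bit27=1)
  nb ##.#.: next=#  (t=5,i=4, bit26=1)
  nb ##..#: next=.  (t=0,i=2, bit25=0)
  nb ##...: next=.  (t=1,i=5, bit24=0)
  nb #.###: next=.  (t=3,i=4, bit23=0)
  nb #.##.: next=#  (t=0,i=9, bit22=1)
  nb #.#.#: next=#  (t=5,i=5, bit21=1)
  nb #.#..: next=#  (t=4,i=3, bit20=1)
  nb #..##: next=#  (t=0,i=3, bit19=1)
  nb #..#.: next=.  (t=2,i=1, bit18=0)
  nb #...#: next=.  (t=1,i=6, bit17=0)
  nb #....: next=#  (t=2,i=4, bit16=1)
  nb .####: next=.  (t=0,i=5, bit15=0)
  nb .###.: next=#  (t=0,i=0, bit14=1)
  nb .##.#: next=#  (t=5,i=3, bit13=1)
  nb .##..: next=.  (t=0,i=10, bit12=0)
  nb .#.##: next=#  (t=3,i=3, bit11=1)
  nb .#.#.: next=#  (t=4,i=2, bit10=1)
  nb .#..#: next=.  (t=7,i=9, bit9=0)
  nb .#...: next=.  (t=2,i=3, bit8=0)
  nb ..###: next=#  (t=0,i=4, bit7=1)
  nb ..##.: next=.  (t=1,i=3, bit6=0)
  nb ..#.#: next=.  (t=3,i=2, bit5=0)
  nb ..#..: next=#  (t=2,i=2, bit4=1)
  nb ...##: next=#  (t=1,i=7, bit3=1)
  nb ...#.: next=#  (t=2,i=6, bit2=1)
  nb ....#: next=#  (t=2,i=5, bit1=1)
  nb .....: next=.  (t=4,i=6, bit0=0)
  bits 00001100011110010110110010011110 = 209284254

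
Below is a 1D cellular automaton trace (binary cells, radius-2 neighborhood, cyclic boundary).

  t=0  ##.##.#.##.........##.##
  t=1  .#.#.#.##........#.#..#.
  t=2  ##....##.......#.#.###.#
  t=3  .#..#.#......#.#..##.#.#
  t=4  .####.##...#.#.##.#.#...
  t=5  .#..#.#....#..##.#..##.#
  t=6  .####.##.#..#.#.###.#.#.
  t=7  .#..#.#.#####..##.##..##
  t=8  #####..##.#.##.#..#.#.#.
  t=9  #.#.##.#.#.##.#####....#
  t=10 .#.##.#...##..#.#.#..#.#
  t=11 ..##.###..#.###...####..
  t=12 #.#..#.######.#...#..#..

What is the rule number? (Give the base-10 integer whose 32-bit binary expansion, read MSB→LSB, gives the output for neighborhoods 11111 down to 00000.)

  ##### -> #   bit 31 = 1  t=7,i=10
  ####. -> .   bit 30 = 0  t=0,i=0
  ###.# -> #   bit 29 = 1  t=0,i=1
  ###.. -> #   bit 28 = 1  t=2,i=1
  ##.## -> .   bit 27 = 0  t=0,i=2
  ##.#. -> #   bit 26 = 1  t=0,i=5
  ##..# -> #   bit 25 = 1  t=7,i=13
  ##... -> .   bit 24 = 0  t=0,i=10
  #.### -> #   bit 23 = 1  t=0,i=22
  #.##. -> #   bit 22 = 1  t=0,i=3
  #.#.# -> .   bit 21 = 0  t=0,i=6
  #.#.. -> #   bit 20 = 1  t=1,i=19
  #..## -> .   bit 19 = 0  t=3,i=17
  #..#. -> #   bit 18 = 1  t=1,i=0
  #...# -> .   bit 17 = 0  t=4,i=9
  #.... -> .   bit 16 = 0  t=0,i=11
  .#### -> .   bit 15 = 0  t=0,i=23
  .###. -> .   bit 14 = 0  t=2,i=0
  .##.# -> .   bit 13 = 0  t=0,i=4
  .##.. -> .   bit 12 = 0  t=0,i=9
  .#.## -> #   bit 11 = 1  t=0,i=7
  .#.#. -> .   bit 10 = 0  t=1,i=2
  .#..# -> #   bit 9 = 1  t=1,i=20
  .#... -> #   bit 8 = 1  t=3,i=7
  ..### -> #   bit 7 = 1  t=4,i=1
  ..##. -> #   bit 6 = 1  t=0,i=19
  ..#.# -> #   bit 5 = 1  t=1,i=1
  ..#.. -> .   bit 4 = 0  t=1,i=22
  ...## -> .   bit 3 = 0  t=0,i=18
  ...#. -> .   bit 2 = 0  t=1,i=16
  ....# -> #   bit 1 = 1  t=0,i=17
  ..... -> .   bit 0 = 0  t=0,i=12
  bits 10110110110101000000101111100010 = 3067349986

3067349986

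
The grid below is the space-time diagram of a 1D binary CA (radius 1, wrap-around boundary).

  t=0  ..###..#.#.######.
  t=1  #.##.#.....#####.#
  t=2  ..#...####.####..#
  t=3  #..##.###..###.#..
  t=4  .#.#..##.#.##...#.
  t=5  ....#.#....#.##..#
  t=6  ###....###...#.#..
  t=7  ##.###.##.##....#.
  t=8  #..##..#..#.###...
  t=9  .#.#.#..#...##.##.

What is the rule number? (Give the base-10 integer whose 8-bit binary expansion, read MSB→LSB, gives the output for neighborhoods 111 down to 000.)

153

  ###|#  b7=1 t=0,i=3
  ##.|.  b6=0 t=0,i=4
  #.#|.  b5=0 t=0,i=8
  #..|#  b4=1 t=0,i=5
  .##|#  b3=1 t=0,i=2
  .#.|.  b2=0 t=0,i=7
  ..#|.  b1=0 t=0,i=1
  ...|#  b0=1 t=0,i=0
  bits 10011001 = 153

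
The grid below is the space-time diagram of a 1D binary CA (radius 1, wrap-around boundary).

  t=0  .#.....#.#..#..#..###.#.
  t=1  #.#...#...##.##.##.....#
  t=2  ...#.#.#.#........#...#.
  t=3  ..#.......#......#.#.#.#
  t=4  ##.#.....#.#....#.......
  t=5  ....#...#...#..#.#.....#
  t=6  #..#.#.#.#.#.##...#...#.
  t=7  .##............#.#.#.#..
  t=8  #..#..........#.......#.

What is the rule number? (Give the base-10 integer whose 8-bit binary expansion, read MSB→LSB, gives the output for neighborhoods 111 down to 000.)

18

  [7] ### => .  t=0,i=19
  [6] ##. => .  t=0,i=20
  [5] #.# => .  t=0,i=8
  [4] #.. => #  t=0,i=2
  [3] .## => .  t=0,i=18
  [2] .#. => .  t=0,i=1
  [1] ..# => #  t=0,i=0
  [0] ... => .  t=0,i=3
  bits 00010010 = 18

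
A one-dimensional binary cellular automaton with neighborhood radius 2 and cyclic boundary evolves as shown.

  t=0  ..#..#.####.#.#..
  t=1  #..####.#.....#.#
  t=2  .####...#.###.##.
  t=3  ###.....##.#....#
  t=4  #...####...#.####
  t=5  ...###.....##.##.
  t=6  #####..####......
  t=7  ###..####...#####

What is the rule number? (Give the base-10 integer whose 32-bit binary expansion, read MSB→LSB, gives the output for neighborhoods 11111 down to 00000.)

2182990507

  ##### -> #   bit 31 = 1  t=4,i=15
  ####. -> .   bit 30 = 0  t=0,i=9
  ###.# -> .   bit 29 = 0  t=0,i=10
  ###.. -> .   bit 28 = 0  t=2,i=4
  ##.## -> .   bit 27 = 0  t=2,i=13
  ##.#. -> .   bit 26 = 0  t=0,i=11
  ##..# -> #   bit 25 = 1  t=1,i=1
  ##... -> .   bit 24 = 0  t=2,i=5
  #.### -> .   bit 23 = 0  t=0,i=7
  #.##. -> .   bit 22 = 0  t=1,i=16
  #.#.# -> .   bit 21 = 0  t=0,i=12
  #.#.. -> #   bit 20 = 1  t=0,i=14
  #..## -> #   bit 19 = 1  t=1,i=2
  #..#. -> #   bit 18 = 1  t=0,i=4
  #...# -> .   bit 17 = 0  t=2,i=6
  #.... -> #   bit 16 = 1  t=0,i=16
  .#### -> #   bit 15 = 1  t=0,i=8
  .###. -> #   bit 14 = 1  t=2,i=11
  .##.# -> .   bit 13 = 0  t=3,i=9
  .##.. -> .   bit 12 = 0  t=1,i=0
  .#.## -> #   bit 11 = 1  t=0,i=6
  .#.#. -> .   bit 10 = 0  t=0,i=13
  .#..# -> #   bit 9 = 1  t=0,i=3
  .#... -> .   bit 8 = 0  t=0,i=15
  ..### -> #   bit 7 = 1  t=1,i=3
  ..##. -> .   bit 6 = 0  t=3,i=8
  ..#.# -> #   bit 5 = 1  t=0,i=5
  ..#.. -> .   bit 4 = 0  t=0,i=2
  ...## -> #   bit 3 = 1  t=3,i=7
  ...#. -> .   bit 2 = 0  t=0,i=1
  ....# -> #   bit 1 = 1  t=0,i=0
  ..... -> #   bit 0 = 1  t=1,i=11
  bits 10000010000111011100101010101011 = 2182990507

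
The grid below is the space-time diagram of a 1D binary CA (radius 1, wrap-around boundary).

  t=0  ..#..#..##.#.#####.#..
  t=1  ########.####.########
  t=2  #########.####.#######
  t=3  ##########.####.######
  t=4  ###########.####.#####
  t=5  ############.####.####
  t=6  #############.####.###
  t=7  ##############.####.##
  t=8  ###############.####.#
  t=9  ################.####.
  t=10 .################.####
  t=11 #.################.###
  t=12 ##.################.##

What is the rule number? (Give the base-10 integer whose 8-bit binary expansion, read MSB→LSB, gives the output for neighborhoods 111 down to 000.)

247

  [7] ### => #  t=0,i=14
  [6] ##. => #  t=0,i=9
  [5] #.# => #  t=0,i=10
  [4] #.. => #  t=0,i=3
  [3] .## => .  t=0,i=8
  [2] .#. => #  t=0,i=2
  [1] ..# => #  t=0,i=1
  [0] ... => #  t=0,i=0
  bits 11110111 = 247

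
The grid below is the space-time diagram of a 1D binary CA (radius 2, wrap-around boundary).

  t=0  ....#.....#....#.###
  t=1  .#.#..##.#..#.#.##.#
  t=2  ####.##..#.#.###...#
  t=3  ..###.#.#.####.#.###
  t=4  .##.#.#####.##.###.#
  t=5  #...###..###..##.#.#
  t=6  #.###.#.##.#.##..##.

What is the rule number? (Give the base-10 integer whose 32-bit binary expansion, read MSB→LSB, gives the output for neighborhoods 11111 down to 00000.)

  ##### -> .   bit 31 = 0  t=2,i=1
  ####. -> #   bit 30 = 1  t=2,i=2
  ###.# -> #   bit 29 = 1  t=2,i=3
  ###.. -> #   bit 28 = 1  t=0,i=19
  ##.## -> #   bit 27 = 1  t=2,i=4
  ##.#. -> .   bit 26 = 0  t=1,i=8
  ##..# -> .   bit 25 = 0  t=2,i=7
  ##... -> .   bit 24 = 0  t=0,i=0
  #.### -> #   bit 23 = 1  t=0,i=17
  #.##. -> .   bit 22 = 0  t=1,i=16
  #.#.# -> #   bit 21 = 1  t=1,i=1
  #.#.. -> #   bit 20 = 1  t=1,i=3
  #..## -> #   bit 19 = 1  t=1,i=5
  #..#. -> #   bit 18 = 1  t=1,i=11
  #...# -> #   bit 17 = 1  t=2,i=17
  #.... -> #   bit 16 = 1  t=0,i=1
  .#### -> .   bit 15 = 0  t=2,i=0
  .###. -> .   bit 14 = 0  t=0,i=18
  .##.# -> .   bit 13 = 0  t=1,i=7
  .##.. -> #   bit 12 = 1  t=2,i=6
  .#.## -> #   bit 11 = 1  t=0,i=16
  .#.#. -> #   bit 10 = 1  t=1,i=0
  .#..# -> .   bit 9 = 0  t=1,i=4
  .#... -> .   bit 8 = 0  t=0,i=5
  ..### -> #   bit 7 = 1  t=2,i=19
  ..##. -> #   bit 6 = 1  t=1,i=6
  ..#.# -> .   bit 5 = 0  t=0,i=15
  ..#.. -> .   bit 4 = 0  t=0,i=4
  ...## -> #   bit 3 = 1  t=2,i=18
  ...#. -> #   bit 2 = 1  t=0,i=3
  ....# -> .   bit 1 = 0  t=0,i=2
  ..... -> #   bit 0 = 1  t=0,i=7
  bits 01111000101111110001110011001101 = 2025790669

2025790669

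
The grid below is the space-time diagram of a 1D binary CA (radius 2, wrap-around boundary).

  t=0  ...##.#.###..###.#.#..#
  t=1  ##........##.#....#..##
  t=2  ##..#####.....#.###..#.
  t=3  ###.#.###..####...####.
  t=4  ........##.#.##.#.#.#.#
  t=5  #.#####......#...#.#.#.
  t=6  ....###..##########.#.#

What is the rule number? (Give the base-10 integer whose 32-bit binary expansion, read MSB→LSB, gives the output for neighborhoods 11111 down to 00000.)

3662026167

  [31] ##### => #  t=2,i=6
  [30] ####. => #  t=1,i=0
  [29] ###.# => .  t=0,i=15
  [28] ###.. => #  t=0,i=10
  [27] ##.## => #  t=3,i=22
  [26] ##.#. => .  t=0,i=5
  [25] ##..# => #  t=0,i=11
  [24] ##... => .  t=1,i=2
  [23] #.### => .  t=0,i=8
  [22] #.##. => #  t=2,i=0
  [21] #.#.# => .  t=0,i=6
  [20] #.#.. => .  t=0,i=19
  [19] #..## => .  t=0,i=12
  [18] #..#. => #  t=0,i=21
  [17] #...# => #  t=0,i=1
  [16] #.... => .  t=1,i=3
  [15] .#### => .  t=1,i=22
  [14] .###. => .  t=0,i=9
  [13] .##.# => .  t=0,i=4
  [12] .##.. => #  t=2,i=1
  [11] .#.## => .  t=0,i=7
  [10] .#.#. => #  t=0,i=18
  [9] .#..# => .  t=0,i=20
  [8] .#... => #  t=0,i=0
  [7] ..### => #  t=0,i=13
  [6] ..##. => .  t=0,i=3
  [5] ..#.# => #  t=2,i=14
  [4] ..#.. => #  t=0,i=22
  [3] ...## => .  t=0,i=2
  [2] ...#. => #  t=1,i=17
  [1] ....# => #  t=1,i=8
  [0] ..... => #  t=1,i=4
  bits 11011010010001100001010110110111 = 3662026167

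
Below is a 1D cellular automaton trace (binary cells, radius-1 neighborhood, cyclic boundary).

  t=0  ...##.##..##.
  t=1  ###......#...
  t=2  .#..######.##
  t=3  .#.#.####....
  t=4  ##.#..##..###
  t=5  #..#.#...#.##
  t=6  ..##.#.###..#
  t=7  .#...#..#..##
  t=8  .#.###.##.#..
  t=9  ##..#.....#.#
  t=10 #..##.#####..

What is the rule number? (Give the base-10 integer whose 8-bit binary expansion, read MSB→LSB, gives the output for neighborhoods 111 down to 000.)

135

  [7] ### => #  t=1,i=1
  [6] ##. => .  t=0,i=4
  [5] #.# => .  t=0,i=5
  [4] #.. => .  t=0,i=8
  [3] .## => .  t=0,i=3
  [2] .#. => #  t=1,i=9
  [1] ..# => #  t=0,i=2
  [0] ... => #  t=0,i=0
  bits 10000111 = 135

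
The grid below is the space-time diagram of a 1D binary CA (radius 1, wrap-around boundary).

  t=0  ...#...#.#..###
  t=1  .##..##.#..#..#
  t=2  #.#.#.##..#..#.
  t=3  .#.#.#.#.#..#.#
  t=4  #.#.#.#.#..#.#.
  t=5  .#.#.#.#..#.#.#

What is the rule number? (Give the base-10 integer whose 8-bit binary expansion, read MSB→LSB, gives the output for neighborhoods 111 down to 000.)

  ###|.  b7=0 t=0,i=13
  ##.|#  b6=1 t=0,i=14
  #.#|#  b5=1 t=0,i=8
  #..|.  b4=0 t=0,i=0
  .##|.  b3=0 t=0,i=12
  .#.|.  b2=0 t=0,i=3
  ..#|#  b1=1 t=0,i=2
  ...|#  b0=1 t=0,i=1
  bits 01100011 = 99

99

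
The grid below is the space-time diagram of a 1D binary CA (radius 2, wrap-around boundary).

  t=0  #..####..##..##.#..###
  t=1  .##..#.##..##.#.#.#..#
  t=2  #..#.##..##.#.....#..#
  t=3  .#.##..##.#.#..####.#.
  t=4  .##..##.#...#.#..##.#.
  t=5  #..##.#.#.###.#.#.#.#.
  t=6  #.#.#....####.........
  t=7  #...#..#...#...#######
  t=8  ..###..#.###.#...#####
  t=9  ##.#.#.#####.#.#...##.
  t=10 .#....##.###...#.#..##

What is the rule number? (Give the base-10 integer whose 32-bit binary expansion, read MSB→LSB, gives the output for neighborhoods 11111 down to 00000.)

3935987767

  [31] ##### => #  t=7,i=17
  [30] ####. => #  t=0,i=5
  [29] ###.# => #  t=3,i=18
  [28] ###.. => .  t=0,i=0
  [27] ##.## => #  t=9,i=21
  [26] ##.#. => .  t=0,i=15
  [25] ##..# => #  t=0,i=1
  [24] ##... => .  t=6,i=13
  [23] #.### => #  t=5,i=10
  [22] #.##. => .  t=1,i=1
  [21] #.#.# => .  t=1,i=14
  [20] #.#.. => #  t=0,i=16
  [19] #..## => #  t=0,i=2
  [18] #..#. => .  t=1,i=4
  [17] #...# => #  t=4,i=10
  [16] #.... => .  t=2,i=14
  [15] .#### => .  t=0,i=4
  [14] .###. => #  t=5,i=11
  [13] .##.# => #  t=0,i=14
  [12] .##.. => .  t=0,i=10
  [11] .#.## => #  t=1,i=0
  [10] .#.#. => .  t=1,i=15
  [9] .#..# => .  t=0,i=17
  [8] .#... => .  t=2,i=13
  [7] ..### => .  t=0,i=3
  [6] ..##. => .  t=0,i=9
  [5] ..#.# => #  t=1,i=5
  [4] ..#.. => #  t=2,i=18
  [3] ...## => .  t=6,i=8
  [2] ...#. => #  t=2,i=17
  [1] ....# => #  t=2,i=16
  [0] ..... => #  t=2,i=15
  bits 11101010100110100110100000110111 = 3935987767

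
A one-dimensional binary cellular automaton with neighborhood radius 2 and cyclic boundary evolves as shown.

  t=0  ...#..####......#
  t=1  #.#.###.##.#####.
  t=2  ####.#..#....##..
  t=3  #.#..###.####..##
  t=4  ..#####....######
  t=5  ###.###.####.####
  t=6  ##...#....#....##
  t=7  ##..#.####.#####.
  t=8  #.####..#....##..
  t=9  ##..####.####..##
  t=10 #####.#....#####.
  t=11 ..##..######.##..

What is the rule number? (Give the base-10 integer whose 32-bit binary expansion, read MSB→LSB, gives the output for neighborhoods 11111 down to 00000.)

  ##### -> #   bit 31 = 1  t=1,i=13
  ####. -> #   bit 30 = 1  t=0,i=8
  ###.# -> .   bit 29 = 0  t=1,i=6
  ###.. -> #   bit 28 = 1  t=0,i=9
  ##.## -> .   bit 27 = 0  t=1,i=7
  ##.#. -> .   bit 26 = 0  t=1,i=16
  ##..# -> #   bit 25 = 1  t=2,i=15
  ##... -> .   bit 24 = 0  t=0,i=10
  #.### -> .   bit 23 = 0  t=1,i=4
  #.##. -> #   bit 22 = 1  t=1,i=8
  #.#.# -> #   bit 21 = 1  t=1,i=0
  #.#.. -> #   bit 20 = 1  t=2,i=5
  #..## -> #   bit 19 = 1  t=0,i=5
  #..#. -> #   bit 18 = 1  t=2,i=7
  #...# -> .   bit 17 = 0  t=0,i=1
  #.... -> #   bit 16 = 1  t=0,i=11
  .#### -> .   bit 15 = 0  t=0,i=7
  .###. -> #   bit 14 = 1  t=1,i=5
  .##.# -> .   bit 13 = 0  t=1,i=9
  .##.. -> .   bit 12 = 0  t=2,i=14
  .#.## -> #   bit 11 = 1  t=1,i=3
  .#.#. -> #   bit 10 = 1  t=1,i=1
  .#..# -> #   bit 9 = 1  t=0,i=4
  .#... -> #   bit 8 = 1  t=0,i=0
  ..### -> #   bit 7 = 1  t=0,i=6
  ..##. -> .   bit 6 = 0  t=2,i=13
  ..#.# -> #   bit 5 = 1  t=7,i=4
  ..#.. -> .   bit 4 = 0  t=0,i=3
  ...## -> #   bit 3 = 1  t=2,i=12
  ...#. -> #   bit 2 = 1  t=0,i=2
  ....# -> #   bit 1 = 1  t=0,i=14
  ..... -> #   bit 0 = 1  t=0,i=12
  bits 11010010011111010100111110101111 = 3531427759

3531427759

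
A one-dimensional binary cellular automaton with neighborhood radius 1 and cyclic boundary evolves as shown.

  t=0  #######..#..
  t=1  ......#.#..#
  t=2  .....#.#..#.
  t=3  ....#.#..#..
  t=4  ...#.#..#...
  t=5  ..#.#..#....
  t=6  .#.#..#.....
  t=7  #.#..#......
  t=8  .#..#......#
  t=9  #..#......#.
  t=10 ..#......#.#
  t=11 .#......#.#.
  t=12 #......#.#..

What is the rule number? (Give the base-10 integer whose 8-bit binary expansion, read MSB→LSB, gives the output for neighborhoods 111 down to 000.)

  nb ###: next=.  (t=0,i=1, bit7=0)
  nb ##.: next=#  (t=0,i=6, bit6=1)
  nb #.#: next=#  (t=1,i=7, bit5=1)
  nb #..: next=.  (t=0,i=7, bit4=0)
  nb .##: next=.  (t=0,i=0, bit3=0)
  nb .#.: next=.  (t=0,i=9, bit2=0)
  nb ..#: next=#  (t=0,i=8, bit1=1)
  nb ...: next=.  (t=1,i=1, bit0=0)
  bits 01100010 = 98

98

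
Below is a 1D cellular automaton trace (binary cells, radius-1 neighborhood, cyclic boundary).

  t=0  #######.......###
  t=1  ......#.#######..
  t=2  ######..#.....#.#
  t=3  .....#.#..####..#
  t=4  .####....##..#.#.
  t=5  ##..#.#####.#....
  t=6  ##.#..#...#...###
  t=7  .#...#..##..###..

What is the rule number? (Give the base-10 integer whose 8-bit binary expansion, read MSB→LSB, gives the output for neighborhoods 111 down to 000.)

  ###|.  b7=0 t=0,i=0
  ##.|#  b6=1 t=0,i=6
  #.#|.  b5=0 t=1,i=7
  #..|.  b4=0 t=0,i=7
  .##|#  b3=1 t=0,i=14
  .#.|.  b2=0 t=1,i=6
  ..#|#  b1=1 t=0,i=13
  ...|#  b0=1 t=0,i=8
  bits 01001011 = 75

75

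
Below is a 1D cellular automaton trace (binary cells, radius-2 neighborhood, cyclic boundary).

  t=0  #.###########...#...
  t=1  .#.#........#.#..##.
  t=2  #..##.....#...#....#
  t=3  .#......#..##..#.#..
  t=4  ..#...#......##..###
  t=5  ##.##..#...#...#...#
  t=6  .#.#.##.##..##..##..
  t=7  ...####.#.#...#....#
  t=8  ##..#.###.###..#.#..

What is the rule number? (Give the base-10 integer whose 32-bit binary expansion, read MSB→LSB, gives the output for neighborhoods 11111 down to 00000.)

  nb #####: next=.  (t=0,i=4, bit31=0)
  nb ####.: next=.  (t=0,i=11, bit30=0)
  nb ###.#: next=#  (t=5,i=1, bit29=1)
  nb ###..: next=#  (t=0,i=12, bit28=1)
  nb ##.##: next=.  (t=5,i=2, bit27=0)
  nb ##.#.: next=#  (t=7,i=7, bit26=1)
  nb ##..#: next=#  (t=1,i=19, bit25=1)
  nb ##...: next=.  (t=0,i=13, bit24=0)
  nb #.###: next=.  (t=0,i=2, bit23=0)
  nb #.##.: next=#  (t=5,i=3, bit22=1)
  nb #.#.#: next=#  (t=6,i=3, bit21=1)
  nb #.#..: next=#  (t=1,i=3, bit20=1)
  nb #..##: next=.  (t=1,i=16, bit19=0)
  nb #..#.: next=#  (t=1,i=0, bit18=1)
  nb #...#: next=#  (t=0,i=14, bit17=1)
  nb #....: next=.  (t=1,i=5, bit16=0)
  nb .####: next=#  (t=0,i=3, bit15=1)
  nb .###.: next=.  (t=4,i=18, bit14=0)
  nb .##.#: next=#  (t=6,i=6, bit13=1)
  nb .##..: next=.  (t=1,i=18, bit12=0)
  nb .#.##: next=#  (t=0,i=1, bit11=1)
  nb .#.#.: next=.  (t=1,i=2, bit10=0)
  nb .#..#: next=.  (t=1,i=15, bit9=0)
  nb .#...: next=#  (t=0,i=17, bit8=1)
  nb ..###: next=.  (t=4,i=17, bit7=0)
  nb ..##.: next=.  (t=1,i=17, bit6=0)
  nb ..#.#: next=.  (t=0,i=0, bit5=0)
  nb ..#..: next=.  (t=0,i=16, bit4=0)
  nb ...##: next=.  (t=2,i=18, bit3=0)
  nb ...#.: next=.  (t=0,i=15, bit2=0)
  nb ....#: next=#  (t=1,i=10, bit1=1)
  nb .....: next=.  (t=1,i=6, bit0=0)
  bits 00110110011101101010100100000010 = 913746178

913746178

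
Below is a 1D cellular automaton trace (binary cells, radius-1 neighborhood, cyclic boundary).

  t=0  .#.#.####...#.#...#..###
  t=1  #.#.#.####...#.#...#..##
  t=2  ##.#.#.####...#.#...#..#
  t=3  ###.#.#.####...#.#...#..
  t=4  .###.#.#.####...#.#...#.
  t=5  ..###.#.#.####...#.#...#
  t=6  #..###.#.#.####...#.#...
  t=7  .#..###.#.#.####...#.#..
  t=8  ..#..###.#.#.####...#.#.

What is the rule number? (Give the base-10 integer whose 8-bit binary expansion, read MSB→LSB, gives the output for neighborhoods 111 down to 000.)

240

  nb ###: next=#  (t=0,i=6, bit7=1)
  nb ##.: next=#  (t=0,i=8, bit6=1)
  nb #.#: next=#  (t=0,i=0, bit5=1)
  nb #..: next=#  (t=0,i=9, bit4=1)
  nb .##: next=.  (t=0,i=5, bit3=0)
  nb .#.: next=.  (t=0,i=1, bit2=0)
  nb ..#: next=.  (t=0,i=11, bit1=0)
  nb ...: next=.  (t=0,i=10, bit0=0)
  bits 11110000 = 240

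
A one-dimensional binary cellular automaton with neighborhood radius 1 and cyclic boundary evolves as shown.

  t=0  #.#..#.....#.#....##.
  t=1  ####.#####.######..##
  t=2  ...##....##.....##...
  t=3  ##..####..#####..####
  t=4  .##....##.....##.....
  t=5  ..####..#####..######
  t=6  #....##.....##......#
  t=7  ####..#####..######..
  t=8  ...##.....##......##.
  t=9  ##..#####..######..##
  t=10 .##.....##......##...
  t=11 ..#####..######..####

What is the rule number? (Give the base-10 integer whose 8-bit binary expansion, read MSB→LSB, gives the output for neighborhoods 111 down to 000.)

  ###|.  b7=0 t=1,i=0
  ##.|#  b6=1 t=0,i=19
  #.#|#  b5=1 t=0,i=1
  #..|#  b4=1 t=0,i=3
  .##|.  b3=0 t=0,i=18
  .#.|#  b2=1 t=0,i=0
  ..#|.  b1=0 t=0,i=4
  ...|#  b0=1 t=0,i=7
  bits 01110101 = 117

117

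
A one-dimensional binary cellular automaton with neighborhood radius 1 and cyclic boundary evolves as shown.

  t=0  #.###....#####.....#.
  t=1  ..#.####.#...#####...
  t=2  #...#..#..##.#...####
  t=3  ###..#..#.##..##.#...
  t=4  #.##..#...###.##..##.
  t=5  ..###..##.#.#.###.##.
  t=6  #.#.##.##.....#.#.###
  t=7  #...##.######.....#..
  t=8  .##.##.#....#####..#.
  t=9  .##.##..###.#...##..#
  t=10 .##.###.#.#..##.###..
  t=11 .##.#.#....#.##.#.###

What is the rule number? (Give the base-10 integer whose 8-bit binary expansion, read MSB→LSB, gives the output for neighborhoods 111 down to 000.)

  [7] ### => .  t=0,i=3
  [6] ##. => #  t=0,i=4
  [5] #.# => .  t=0,i=1
  [4] #.. => #  t=0,i=5
  [3] .## => #  t=0,i=2
  [2] .#. => .  t=0,i=0
  [1] ..# => .  t=0,i=8
  [0] ... => #  t=0,i=6
  bits 01011001 = 89

89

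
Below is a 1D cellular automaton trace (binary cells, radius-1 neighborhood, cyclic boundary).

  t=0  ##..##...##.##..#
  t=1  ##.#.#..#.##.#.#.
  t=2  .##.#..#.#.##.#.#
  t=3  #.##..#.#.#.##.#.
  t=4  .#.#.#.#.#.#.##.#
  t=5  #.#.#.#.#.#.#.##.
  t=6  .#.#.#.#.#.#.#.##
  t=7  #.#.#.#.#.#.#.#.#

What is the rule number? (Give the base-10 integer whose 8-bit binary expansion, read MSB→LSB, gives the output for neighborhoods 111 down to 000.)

226

  ###|#  b7=1 t=0,i=0
  ##.|#  b6=1 t=0,i=1
  #.#|#  b5=1 t=0,i=11
  #..|.  b4=0 t=0,i=2
  .##|.  b3=0 t=0,i=4
  .#.|.  b2=0 t=1,i=3
  ..#|#  b1=1 t=0,i=3
  ...|.  b0=0 t=0,i=7
  bits 11100010 = 226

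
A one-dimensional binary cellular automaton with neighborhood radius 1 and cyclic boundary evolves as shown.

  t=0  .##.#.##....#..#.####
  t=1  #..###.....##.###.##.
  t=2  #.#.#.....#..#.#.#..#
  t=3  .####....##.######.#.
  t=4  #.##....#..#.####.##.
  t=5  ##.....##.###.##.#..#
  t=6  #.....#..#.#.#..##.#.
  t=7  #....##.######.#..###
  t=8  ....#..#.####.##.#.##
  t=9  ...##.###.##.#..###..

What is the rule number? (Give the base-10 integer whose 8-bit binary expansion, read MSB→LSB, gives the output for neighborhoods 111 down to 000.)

  ###|#  b7=1 t=0,i=18
  ##.|.  b6=0 t=0,i=2
  #.#|#  b5=1 t=0,i=0
  #..|.  b4=0 t=0,i=8
  .##|.  b3=0 t=0,i=1
  .#.|#  b2=1 t=0,i=4
  ..#|#  b1=1 t=0,i=11
  ...|.  b0=0 t=0,i=9
  bits 10100110 = 166

166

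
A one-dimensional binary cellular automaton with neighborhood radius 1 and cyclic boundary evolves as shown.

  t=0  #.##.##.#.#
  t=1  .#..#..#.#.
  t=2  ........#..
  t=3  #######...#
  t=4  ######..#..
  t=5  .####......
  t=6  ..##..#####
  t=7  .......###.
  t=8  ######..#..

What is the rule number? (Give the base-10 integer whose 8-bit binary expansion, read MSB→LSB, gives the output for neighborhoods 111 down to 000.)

  nb ###: next=#  (t=3,i=0, bit7=1)
  nb ##.: next=.  (t=0,i=0, bit6=0)
  nb #.#: next=#  (t=0,i=1, bit5=1)
  nb #..: next=.  (t=1,i=2, bit4=0)
  nb .##: next=.  (t=0,i=2, bit3=0)
  nb .#.: next=.  (t=0,i=8, bit2=0)
  nb ..#: next=.  (t=1,i=0, bit1=0)
  nb ...: next=#  (t=2,i=0, bit0=1)
  bits 10100001 = 161

161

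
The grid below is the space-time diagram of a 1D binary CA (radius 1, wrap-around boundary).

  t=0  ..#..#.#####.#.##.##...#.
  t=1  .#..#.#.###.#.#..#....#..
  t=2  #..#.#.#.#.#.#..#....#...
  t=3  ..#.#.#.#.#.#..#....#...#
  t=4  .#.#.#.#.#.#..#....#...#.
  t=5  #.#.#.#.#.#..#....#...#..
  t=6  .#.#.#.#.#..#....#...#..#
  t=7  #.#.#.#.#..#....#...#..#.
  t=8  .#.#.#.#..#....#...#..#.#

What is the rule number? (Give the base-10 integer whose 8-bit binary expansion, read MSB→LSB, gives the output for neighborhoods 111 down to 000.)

  ###|#  b7=1 t=0,i=8
  ##.|.  b6=0 t=0,i=11
  #.#|#  b5=1 t=0,i=6
  #..|.  b4=0 t=0,i=3
  .##|.  b3=0 t=0,i=7
  .#.|.  b2=0 t=0,i=2
  ..#|#  b1=1 t=0,i=1
  ...|.  b0=0 t=0,i=0
  bits 10100010 = 162

162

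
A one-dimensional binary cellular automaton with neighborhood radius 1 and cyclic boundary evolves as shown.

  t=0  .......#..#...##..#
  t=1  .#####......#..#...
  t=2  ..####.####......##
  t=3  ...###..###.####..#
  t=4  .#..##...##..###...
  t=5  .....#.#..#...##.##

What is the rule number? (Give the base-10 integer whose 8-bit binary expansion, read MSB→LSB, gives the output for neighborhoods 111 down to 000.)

  ### -> #   bit 7 = 1  t=1,i=2
  ##. -> #   bit 6 = 1  t=0,i=15
  #.# -> .   bit 5 = 0  t=2,i=6
  #.. -> .   bit 4 = 0  t=0,i=0
  .## -> .   bit 3 = 0  t=0,i=14
  .#. -> .   bit 2 = 0  t=0,i=7
  ..# -> .   bit 1 = 0  t=0,i=6
  ... -> #   bit 0 = 1  t=0,i=1
  bits 11000001 = 193

193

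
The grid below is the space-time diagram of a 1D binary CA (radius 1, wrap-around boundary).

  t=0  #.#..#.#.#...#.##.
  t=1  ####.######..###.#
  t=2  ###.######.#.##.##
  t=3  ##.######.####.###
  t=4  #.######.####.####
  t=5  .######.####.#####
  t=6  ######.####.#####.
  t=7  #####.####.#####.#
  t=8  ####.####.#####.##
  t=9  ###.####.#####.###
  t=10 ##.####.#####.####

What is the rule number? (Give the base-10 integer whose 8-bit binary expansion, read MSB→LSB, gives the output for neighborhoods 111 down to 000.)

  nb ###: next=#  (t=1,i=0, bit7=1)
  nb ##.: next=.  (t=0,i=16, bit6=0)
  nb #.#: next=#  (t=0,i=1, bit5=1)
  nb #..: next=#  (t=0,i=3, bit4=1)
  nb .##: next=#  (t=0,i=15, bit3=1)
  nb .#.: next=#  (t=0,i=0, bit2=1)
  nb ..#: next=.  (t=0,i=4, bit1=0)
  nb ...: next=.  (t=0,i=11, bit0=0)
  bits 10111100 = 188

188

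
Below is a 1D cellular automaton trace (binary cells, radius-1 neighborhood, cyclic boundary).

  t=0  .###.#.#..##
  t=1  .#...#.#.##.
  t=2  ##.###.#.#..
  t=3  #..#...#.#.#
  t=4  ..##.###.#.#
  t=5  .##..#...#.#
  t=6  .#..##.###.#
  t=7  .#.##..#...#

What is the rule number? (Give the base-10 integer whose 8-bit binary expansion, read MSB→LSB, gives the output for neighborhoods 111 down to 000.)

15

  ### -> .   bit 7 = 0  t=0,i=2
  ##. -> .   bit 6 = 0  t=0,i=3
  #.# -> .   bit 5 = 0  t=0,i=0
  #.. -> .   bit 4 = 0  t=0,i=8
  .## -> #   bit 3 = 1  t=0,i=1
  .#. -> #   bit 2 = 1  t=0,i=5
  ..# -> #   bit 1 = 1  t=0,i=9
  ... -> #   bit 0 = 1  t=1,i=3
  bits 00001111 = 15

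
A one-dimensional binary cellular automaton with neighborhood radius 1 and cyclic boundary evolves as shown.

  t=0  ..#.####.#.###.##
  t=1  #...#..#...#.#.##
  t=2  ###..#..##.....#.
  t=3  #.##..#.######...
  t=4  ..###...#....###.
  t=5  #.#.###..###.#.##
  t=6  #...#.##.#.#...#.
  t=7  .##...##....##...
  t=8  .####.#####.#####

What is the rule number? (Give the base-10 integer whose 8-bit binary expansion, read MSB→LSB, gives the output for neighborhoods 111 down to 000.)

  ###|.  b7=0 t=0,i=5
  ##.|#  b6=1 t=0,i=7
  #.#|.  b5=0 t=0,i=3
  #..|#  b4=1 t=0,i=0
  .##|#  b3=1 t=0,i=4
  .#.|.  b2=0 t=0,i=2
  ..#|.  b1=0 t=0,i=1
  ...|#  b0=1 t=1,i=2
  bits 01011001 = 89

89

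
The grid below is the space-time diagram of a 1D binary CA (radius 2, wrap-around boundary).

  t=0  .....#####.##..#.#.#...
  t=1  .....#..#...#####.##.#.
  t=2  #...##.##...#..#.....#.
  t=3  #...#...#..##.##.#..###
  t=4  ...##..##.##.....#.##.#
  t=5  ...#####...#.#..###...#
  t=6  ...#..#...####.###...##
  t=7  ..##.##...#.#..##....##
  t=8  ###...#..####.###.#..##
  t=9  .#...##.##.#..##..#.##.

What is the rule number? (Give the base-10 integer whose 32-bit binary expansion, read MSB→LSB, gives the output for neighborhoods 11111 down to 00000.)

  #####|.  b31=0 t=0,i=7
  ####.|#  b30=1 t=0,i=8
  ###.#|.  b29=0 t=0,i=9
  ###..|.  b28=0 t=3,i=0
  ##.##|.  b27=0 t=0,i=10
  ##.#.|.  b26=0 t=1,i=20
  ##..#|#  b25=1 t=0,i=13
  ##...|.  b24=0 t=2,i=9
  #.###|#  b23=1 t=6,i=15
  #.##.|.  b22=0 t=0,i=11
  #.#.#|.  b21=0 t=0,i=17
  #.#..|#  b20=1 t=0,i=19
  #..##|#  b19=1 t=3,i=10
  #..#.|#  b18=1 t=0,i=14
  #...#|.  b17=0 t=1,i=10
  #....|#  b16=1 t=0,i=21
  .####|.  b15=0 t=0,i=6
  .###.|#  b14=1 t=5,i=17
  .##.#|.  b13=0 t=1,i=19
  .##..|#  b12=1 t=0,i=12
  .#.##|#  b11=1 t=4,i=18
  .#.#.|#  b10=1 t=0,i=16
  .#..#|.  b9=0 t=1,i=6
  .#...|.  b8=0 t=0,i=20
  ..###|#  b7=1 t=0,i=5
  ..##.|#  b6=1 t=2,i=4
  ..#.#|#  b5=1 t=0,i=15
  ..#..|#  b4=1 t=1,i=5
  ...##|.  b3=0 t=0,i=4
  ...#.|#  b2=1 t=1,i=4
  ....#|.  b1=0 t=0,i=3
  .....|.  b0=0 t=0,i=0
  bits 01000010100111010101110011110100 = 1117609204

1117609204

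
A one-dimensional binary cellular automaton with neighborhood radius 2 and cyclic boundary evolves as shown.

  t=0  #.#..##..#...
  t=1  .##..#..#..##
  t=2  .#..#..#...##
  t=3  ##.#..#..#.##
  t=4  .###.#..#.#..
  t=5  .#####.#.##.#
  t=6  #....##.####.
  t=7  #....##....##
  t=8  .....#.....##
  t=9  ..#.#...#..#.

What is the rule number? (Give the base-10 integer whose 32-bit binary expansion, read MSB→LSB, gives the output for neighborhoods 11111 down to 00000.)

609643717

  ##### -> .   bit 31 = 0  t=5,i=3
  ####. -> .   bit 30 = 0  t=3,i=0
  ###.# -> #   bit 29 = 1  t=3,i=1
  ###.. -> .   bit 28 = 0  t=7,i=0
  ##.## -> .   bit 27 = 0  t=1,i=0
  ##.#. -> #   bit 26 = 1  t=2,i=0
  ##..# -> .   bit 25 = 0  t=0,i=7
  ##... -> .   bit 24 = 0  t=7,i=1
  #.### -> .   bit 23 = 0  t=3,i=11
  #.##. -> #   bit 22 = 1  t=1,i=1
  #.#.# -> .   bit 21 = 0  t=5,i=7
  #.#.. -> #   bit 20 = 1  t=0,i=2
  #..## -> .   bit 19 = 0  t=0,i=4
  #..#. -> #   bit 18 = 1  t=0,i=8
  #...# -> #   bit 17 = 1  t=0,i=11
  #.... -> .   bit 16 = 0  t=6,i=2
  .#### -> .   bit 15 = 0  t=3,i=12
  .###. -> #   bit 14 = 1  t=4,i=2
  .##.# -> #   bit 13 = 1  t=1,i=12
  .##.. -> .   bit 12 = 0  t=0,i=6
  .#.## -> #   bit 11 = 1  t=3,i=10
  .#.#. -> #   bit 10 = 1  t=0,i=1
  .#..# -> .   bit 9 = 0  t=0,i=3
  .#... -> .   bit 8 = 0  t=0,i=10
  ..### -> #   bit 7 = 1  t=4,i=1
  ..##. -> #   bit 6 = 1  t=0,i=5
  ..#.# -> .   bit 5 = 0  t=0,i=0
  ..#.. -> .   bit 4 = 0  t=0,i=9
  ...## -> .   bit 3 = 0  t=2,i=10
  ...#. -> #   bit 2 = 1  t=0,i=12
  ....# -> .   bit 1 = 0  t=6,i=3
  ..... -> #   bit 0 = 1  t=8,i=2
  bits 00100100010101100110110011000101 = 609643717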